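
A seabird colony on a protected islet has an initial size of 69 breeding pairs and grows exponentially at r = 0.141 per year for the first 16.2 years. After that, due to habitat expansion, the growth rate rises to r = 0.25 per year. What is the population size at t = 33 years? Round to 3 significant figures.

45200 breeding pairs

Phase 1: N(16.2) = 69·e^(0.141×16.2) = 69·e^2.284 = 677.43.
Phase 2 runs for 33 − 16.2 = 16.8 years at r = 0.25.
N(33) = 677.43·e^(0.25×16.8) = 677.43·e^4.2 = 45175.3.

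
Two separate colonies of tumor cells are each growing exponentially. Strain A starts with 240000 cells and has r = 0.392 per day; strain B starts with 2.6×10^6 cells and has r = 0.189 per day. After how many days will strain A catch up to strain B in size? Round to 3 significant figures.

11.7 days

Set 240000·e^(0.392t) = 2.6×10^6·e^(0.189t).
e^((0.392 − 0.189)t) = 2.6×10^6/240000 → e^(0.203·t) = 10.833.
0.203·t = ln(10.833) = 2.3826, so t = 2.3826/0.203 = 11.737.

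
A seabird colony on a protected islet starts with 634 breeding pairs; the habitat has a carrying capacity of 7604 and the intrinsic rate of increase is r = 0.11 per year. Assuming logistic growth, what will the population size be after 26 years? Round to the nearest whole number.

A = (K − N₀)/N₀ = (7604 − 634)/634 = 10.994.
N(t) = K/(1 + A·e^(−rt)) = 7604/(1 + 10.994×e^(−0.11×26)).
e^(−2.86) = 0.057269; denominator = 1 + 10.994×0.057269 = 1.6296.
N = 7604/1.6296 = 4666.19.

4666 breeding pairs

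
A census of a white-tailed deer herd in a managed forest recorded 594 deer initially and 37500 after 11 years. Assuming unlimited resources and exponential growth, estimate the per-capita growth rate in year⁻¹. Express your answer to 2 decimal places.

From N(t) = N₀·e^(rt): e^(r·11) = 37500/594 = 63.131.
r·11 = ln(63.131) = 4.1452, so r = 4.1452/11 = 0.37684.

0.38 per year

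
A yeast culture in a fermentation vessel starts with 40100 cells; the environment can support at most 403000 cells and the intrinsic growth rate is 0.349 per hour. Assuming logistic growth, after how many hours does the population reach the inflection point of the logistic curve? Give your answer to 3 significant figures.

Logistic growth is fastest at N = K/2 = 201500.
A = (K − N₀)/N₀ = 9.0499. Set K/(1 + A·e^(−rt)) = K/2 → A·e^(−rt) = 1.
e^(−0.349t) = 1/9.0499 = 0.110499, so t = ln(9.0499)/0.349 = 2.2028/0.349 = 6.3116.

6.31 hours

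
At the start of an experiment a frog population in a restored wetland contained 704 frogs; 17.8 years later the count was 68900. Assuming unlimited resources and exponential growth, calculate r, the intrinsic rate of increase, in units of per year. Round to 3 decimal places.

From N(t) = N₀·e^(rt): e^(r·17.8) = 68900/704 = 97.869.
r·17.8 = ln(97.869) = 4.5836, so r = 4.5836/17.8 = 0.25751.

0.258 per year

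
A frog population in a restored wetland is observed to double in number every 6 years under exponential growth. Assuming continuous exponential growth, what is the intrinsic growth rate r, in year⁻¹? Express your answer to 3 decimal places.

r = ln(2)/t_d = 0.6931/6 = 0.11552.

0.116 per year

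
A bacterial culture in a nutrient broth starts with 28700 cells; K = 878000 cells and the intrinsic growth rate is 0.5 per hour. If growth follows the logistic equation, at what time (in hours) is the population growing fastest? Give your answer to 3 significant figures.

Logistic growth is fastest at N = K/2 = 439000.
A = (K − N₀)/N₀ = 29.592. Set K/(1 + A·e^(−rt)) = K/2 → A·e^(−rt) = 1.
e^(−0.5t) = 1/29.592 = 0.0337925, so t = ln(29.592)/0.5 = 3.3875/0.5 = 6.775.

6.78 hours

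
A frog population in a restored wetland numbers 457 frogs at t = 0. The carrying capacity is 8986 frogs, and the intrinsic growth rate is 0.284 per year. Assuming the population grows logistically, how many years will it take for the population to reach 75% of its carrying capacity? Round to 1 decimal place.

A = (K − N₀)/N₀ = (8986 − 457)/457 = 18.663.
Solve 8986/(1 + 18.663·e^(−0.284t)) = 6739.5: 1 + 18.663·e^(−0.284t) = 1.3333, so e^(−0.284t) = 0.0178606.
−0.284·t = ln(0.0178606) = -4.0252, so t = 4.0252/0.284 = 14.173.

14.2 years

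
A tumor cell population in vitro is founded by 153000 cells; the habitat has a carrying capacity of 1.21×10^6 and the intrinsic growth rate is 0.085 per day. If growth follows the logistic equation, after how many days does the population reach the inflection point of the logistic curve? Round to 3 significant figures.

22.7 days

Logistic growth is fastest at N = K/2 = 605000.
A = (K − N₀)/N₀ = 6.9085. Set K/(1 + A·e^(−rt)) = K/2 → A·e^(−rt) = 1.
e^(−0.085t) = 1/6.9085 = 0.144749, so t = ln(6.9085)/0.085 = 1.9328/0.085 = 22.738.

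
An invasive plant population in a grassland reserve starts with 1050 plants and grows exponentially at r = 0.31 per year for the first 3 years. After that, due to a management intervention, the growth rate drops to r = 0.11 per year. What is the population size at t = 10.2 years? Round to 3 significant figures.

Phase 1: N(3) = 1050·e^(0.31×3) = 1050·e^0.93 = 2661.23.
Phase 2 runs for 10.2 − 3 = 7.2 years at r = 0.11.
N(10.2) = 2661.23·e^(0.11×7.2) = 2661.23·e^0.792 = 5875.49.

5880 plants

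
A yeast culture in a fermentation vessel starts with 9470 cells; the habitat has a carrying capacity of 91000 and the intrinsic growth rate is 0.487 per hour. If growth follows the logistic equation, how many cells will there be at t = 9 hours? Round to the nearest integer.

82166 cells

A = (K − N₀)/N₀ = (91000 − 9470)/9470 = 8.6093.
N(t) = K/(1 + A·e^(−rt)) = 91000/(1 + 8.6093×e^(−0.487×9)).
e^(−4.383) = 0.012488; denominator = 1 + 8.6093×0.012488 = 1.1075.
N = 91000/1.1075 = 82166.2.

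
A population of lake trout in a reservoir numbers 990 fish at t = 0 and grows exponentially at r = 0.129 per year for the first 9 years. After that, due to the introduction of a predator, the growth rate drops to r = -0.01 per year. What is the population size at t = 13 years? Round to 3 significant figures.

3040 fish

Phase 1: N(9) = 990·e^(0.129×9) = 990·e^1.161 = 3161.19.
Phase 2 runs for 13 − 9 = 4 years at r = -0.01.
N(13) = 3161.19·e^(-0.01×4) = 3161.19·e^-0.04 = 3037.24.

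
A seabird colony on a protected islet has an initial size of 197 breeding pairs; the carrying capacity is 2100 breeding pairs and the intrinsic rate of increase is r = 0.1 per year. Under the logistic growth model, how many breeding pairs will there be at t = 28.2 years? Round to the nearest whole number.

1333 breeding pairs

A = (K − N₀)/N₀ = (2100 − 197)/197 = 9.6599.
N(t) = K/(1 + A·e^(−rt)) = 2100/(1 + 9.6599×e^(−0.1×28.2)).
e^(−2.82) = 0.059606; denominator = 1 + 9.6599×0.059606 = 1.5758.
N = 2100/1.5758 = 1332.67.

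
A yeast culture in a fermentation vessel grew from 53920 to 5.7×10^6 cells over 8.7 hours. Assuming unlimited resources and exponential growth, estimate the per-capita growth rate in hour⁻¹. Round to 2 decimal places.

From N(t) = N₀·e^(rt): e^(r·8.7) = 5.7×10^6/53920 = 105.71.
r·8.7 = ln(105.71) = 4.6607, so r = 4.6607/8.7 = 0.53571.

0.54 per hour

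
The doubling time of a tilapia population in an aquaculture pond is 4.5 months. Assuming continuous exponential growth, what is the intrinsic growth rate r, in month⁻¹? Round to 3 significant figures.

r = ln(2)/t_d = 0.6931/4.5 = 0.15403.

0.154 per month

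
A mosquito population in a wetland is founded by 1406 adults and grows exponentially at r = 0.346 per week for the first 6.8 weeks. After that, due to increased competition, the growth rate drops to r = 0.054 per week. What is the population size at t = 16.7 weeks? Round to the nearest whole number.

25233 adults

Phase 1: N(6.8) = 1406·e^(0.346×6.8) = 1406·e^2.353 = 14784.
Phase 2 runs for 16.7 − 6.8 = 9.9 weeks at r = 0.054.
N(16.7) = 14784·e^(0.054×9.9) = 14784·e^0.5346 = 25232.9.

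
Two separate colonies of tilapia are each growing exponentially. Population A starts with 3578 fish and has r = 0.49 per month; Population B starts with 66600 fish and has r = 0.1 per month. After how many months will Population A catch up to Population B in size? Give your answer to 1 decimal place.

Set 3578·e^(0.49t) = 66600·e^(0.1t).
e^((0.49 − 0.1)t) = 66600/3578 → e^(0.39·t) = 18.614.
0.39·t = ln(18.614) = 2.9239, so t = 2.9239/0.39 = 7.4972.

7.5 months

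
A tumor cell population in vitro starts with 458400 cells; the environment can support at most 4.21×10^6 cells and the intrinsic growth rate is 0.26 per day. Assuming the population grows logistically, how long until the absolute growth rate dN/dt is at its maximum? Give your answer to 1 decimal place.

8.1 days

Logistic growth is fastest at N = K/2 = 2.105×10^6.
A = (K − N₀)/N₀ = 8.1841. Set K/(1 + A·e^(−rt)) = K/2 → A·e^(−rt) = 1.
e^(−0.26t) = 1/8.1841 = 0.122188, so t = ln(8.1841)/0.26 = 2.1022/0.26 = 8.0854.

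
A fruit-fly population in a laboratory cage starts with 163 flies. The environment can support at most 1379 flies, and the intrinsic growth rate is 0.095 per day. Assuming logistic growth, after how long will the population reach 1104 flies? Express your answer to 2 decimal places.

35.78 days

A = (K − N₀)/N₀ = (1379 − 163)/163 = 7.4601.
Solve 1379/(1 + 7.4601·e^(−0.095t)) = 1104: 1 + 7.4601·e^(−0.095t) = 1.2491, so e^(−0.095t) = 0.0333901.
−0.095·t = ln(0.0333901) = -3.3995, so t = 3.3995/0.095 = 35.784.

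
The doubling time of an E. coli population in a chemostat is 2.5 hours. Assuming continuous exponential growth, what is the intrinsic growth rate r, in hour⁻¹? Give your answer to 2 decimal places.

r = ln(2)/t_d = 0.6931/2.5 = 0.27726.

0.28 per hour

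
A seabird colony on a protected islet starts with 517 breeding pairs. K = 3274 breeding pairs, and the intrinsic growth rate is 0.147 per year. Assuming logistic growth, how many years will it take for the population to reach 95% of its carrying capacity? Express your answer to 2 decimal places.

A = (K − N₀)/N₀ = (3274 − 517)/517 = 5.3327.
Solve 3274/(1 + 5.3327·e^(−0.147t)) = 3110.3: 1 + 5.3327·e^(−0.147t) = 1.0526, so e^(−0.147t) = 0.00986961.
−0.147·t = ln(0.00986961) = -4.6183, so t = 4.6183/0.147 = 31.417.

31.42 years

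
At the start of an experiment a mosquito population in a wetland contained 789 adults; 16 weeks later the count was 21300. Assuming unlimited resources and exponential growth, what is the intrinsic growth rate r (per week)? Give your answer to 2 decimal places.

From N(t) = N₀·e^(rt): e^(r·16) = 21300/789 = 26.996.
r·16 = ln(26.996) = 3.2957, so r = 3.2957/16 = 0.20598.

0.21 per week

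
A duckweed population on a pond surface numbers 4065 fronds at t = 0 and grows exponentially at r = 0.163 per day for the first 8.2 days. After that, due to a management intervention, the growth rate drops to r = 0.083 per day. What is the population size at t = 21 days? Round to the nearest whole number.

44764 fronds

Phase 1: N(8.2) = 4065·e^(0.163×8.2) = 4065·e^1.337 = 15471.7.
Phase 2 runs for 21 − 8.2 = 12.8 days at r = 0.083.
N(21) = 15471.7·e^(0.083×12.8) = 15471.7·e^1.062 = 44764.4.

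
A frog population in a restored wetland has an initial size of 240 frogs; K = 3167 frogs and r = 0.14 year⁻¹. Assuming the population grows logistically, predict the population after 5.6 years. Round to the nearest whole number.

482 frogs

A = (K − N₀)/N₀ = (3167 − 240)/240 = 12.196.
N(t) = K/(1 + A·e^(−rt)) = 3167/(1 + 12.196×e^(−0.14×5.6)).
e^(−0.784) = 0.45658; denominator = 1 + 12.196×0.45658 = 6.5683.
N = 3167/6.5683 = 482.162.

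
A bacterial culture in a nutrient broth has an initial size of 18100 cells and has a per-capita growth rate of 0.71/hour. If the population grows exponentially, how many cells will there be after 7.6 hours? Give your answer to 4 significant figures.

3991000 cells

N(t) = N₀·e^(rt) = 18100 × e^(0.71×7.6) = 18100 × e^5.396.
e^5.396 ≈ 220.52, so N ≈ 18100 × 220.52 = 3.991458×10^6.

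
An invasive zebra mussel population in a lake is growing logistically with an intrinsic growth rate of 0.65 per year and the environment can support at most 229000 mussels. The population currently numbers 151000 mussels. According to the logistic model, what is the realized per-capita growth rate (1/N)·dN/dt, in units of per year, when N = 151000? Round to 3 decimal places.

(1/N)·dN/dt = r(1 − N/K) = 0.65 × (1 − 151000/229000).
= 0.65 × 0.34061 = 0.2214.

0.221 per year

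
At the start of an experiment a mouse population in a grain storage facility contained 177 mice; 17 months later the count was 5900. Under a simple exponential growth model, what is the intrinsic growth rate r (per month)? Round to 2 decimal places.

0.21 per month

From N(t) = N₀·e^(rt): e^(r·17) = 5900/177 = 33.333.
r·17 = ln(33.333) = 3.5066, so r = 3.5066/17 = 0.20627.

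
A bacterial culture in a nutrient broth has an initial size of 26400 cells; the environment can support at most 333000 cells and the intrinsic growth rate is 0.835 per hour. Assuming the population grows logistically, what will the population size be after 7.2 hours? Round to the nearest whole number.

323790 cells

A = (K − N₀)/N₀ = (333000 − 26400)/26400 = 11.614.
N(t) = K/(1 + A·e^(−rt)) = 333000/(1 + 11.614×e^(−0.835×7.2)).
e^(−6.012) = 0.0024492; denominator = 1 + 11.614×0.0024492 = 1.0284.
N = 333000/1.0284 = 323790.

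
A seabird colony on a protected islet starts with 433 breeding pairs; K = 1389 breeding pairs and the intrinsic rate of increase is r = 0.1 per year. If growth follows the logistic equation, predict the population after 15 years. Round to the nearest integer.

A = (K − N₀)/N₀ = (1389 − 433)/433 = 2.2079.
N(t) = K/(1 + A·e^(−rt)) = 1389/(1 + 2.2079×e^(−0.1×15)).
e^(−1.5) = 0.22313; denominator = 1 + 2.2079×0.22313 = 1.4926.
N = 1389/1.4926 = 930.567.

931 breeding pairs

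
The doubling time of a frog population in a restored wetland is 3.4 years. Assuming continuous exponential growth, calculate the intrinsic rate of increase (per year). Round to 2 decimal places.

r = ln(2)/t_d = 0.6931/3.4 = 0.20387.

0.20 per year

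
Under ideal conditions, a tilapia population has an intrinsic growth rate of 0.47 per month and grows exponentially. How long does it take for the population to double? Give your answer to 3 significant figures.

1.47 months

Doubling time t_d = ln(2)/r = 0.6931/0.47 = 1.4748.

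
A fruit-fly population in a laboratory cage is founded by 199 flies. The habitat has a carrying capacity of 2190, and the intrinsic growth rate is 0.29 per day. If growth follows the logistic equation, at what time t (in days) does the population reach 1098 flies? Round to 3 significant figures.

A = (K − N₀)/N₀ = (2190 − 199)/199 = 10.005.
Solve 2190/(1 + 10.005·e^(−0.29t)) = 1098: 1 + 10.005·e^(−0.29t) = 1.9945, so e^(−0.29t) = 0.0994036.
−0.29·t = ln(0.0994036) = -2.3086, so t = 2.3086/0.29 = 7.9606.

7.96 days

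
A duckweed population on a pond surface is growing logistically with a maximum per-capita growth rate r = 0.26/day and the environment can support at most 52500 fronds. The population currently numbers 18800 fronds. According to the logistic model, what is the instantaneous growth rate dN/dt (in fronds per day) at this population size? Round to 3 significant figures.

3140 fronds per day

dN/dt = rN(1 − N/K) = 0.26 × 18800 × (1 − 18800/52500).
1 − 18800/52500 = 0.6419; dN/dt = 0.26 × 18800 × 0.6419 = 3137.6.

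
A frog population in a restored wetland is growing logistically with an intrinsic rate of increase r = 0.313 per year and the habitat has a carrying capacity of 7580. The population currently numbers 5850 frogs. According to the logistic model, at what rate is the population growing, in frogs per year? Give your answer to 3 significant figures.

dN/dt = rN(1 − N/K) = 0.313 × 5850 × (1 − 5850/7580).
1 − 5850/7580 = 0.22823; dN/dt = 0.313 × 5850 × 0.22823 = 417.9.

418 frogs per year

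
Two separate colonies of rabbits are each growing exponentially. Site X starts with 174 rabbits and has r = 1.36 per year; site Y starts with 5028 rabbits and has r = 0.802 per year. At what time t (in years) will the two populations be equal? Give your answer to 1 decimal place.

6.0 years

Set 174·e^(1.36t) = 5028·e^(0.802t).
e^((1.36 − 0.802)t) = 5028/174 → e^(0.558·t) = 28.897.
0.558·t = ln(28.897) = 3.3637, so t = 3.3637/0.558 = 6.0282.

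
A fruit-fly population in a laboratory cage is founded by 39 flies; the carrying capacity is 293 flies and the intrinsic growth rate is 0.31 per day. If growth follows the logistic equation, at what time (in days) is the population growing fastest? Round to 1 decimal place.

Logistic growth is fastest at N = K/2 = 146.5.
A = (K − N₀)/N₀ = 6.5128. Set K/(1 + A·e^(−rt)) = K/2 → A·e^(−rt) = 1.
e^(−0.31t) = 1/6.5128 = 0.153543, so t = ln(6.5128)/0.31 = 1.8738/0.31 = 6.0444.

6.0 days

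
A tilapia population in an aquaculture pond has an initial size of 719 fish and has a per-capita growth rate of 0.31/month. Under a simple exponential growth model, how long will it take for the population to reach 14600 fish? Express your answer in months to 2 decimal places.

9.71 months

Set N₀·e^(rt) = 14600: e^(0.31·t) = 14600/719 = 20.306.
0.31·t = ln(20.306) = 3.0109, so t = 3.0109/0.31 = 9.7126.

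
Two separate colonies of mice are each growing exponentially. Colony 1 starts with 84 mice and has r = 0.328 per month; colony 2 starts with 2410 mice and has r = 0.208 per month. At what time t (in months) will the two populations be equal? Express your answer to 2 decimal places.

27.97 months

Set 84·e^(0.328t) = 2410·e^(0.208t).
e^((0.328 − 0.208)t) = 2410/84 → e^(0.12·t) = 28.69.
0.12·t = ln(28.69) = 3.3566, so t = 3.3566/0.12 = 27.971.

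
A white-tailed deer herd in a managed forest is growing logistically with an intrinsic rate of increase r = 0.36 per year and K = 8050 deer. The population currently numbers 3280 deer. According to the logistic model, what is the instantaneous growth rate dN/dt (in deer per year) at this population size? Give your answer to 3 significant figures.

700 deer per year

dN/dt = rN(1 − N/K) = 0.36 × 3280 × (1 − 3280/8050).
1 − 3280/8050 = 0.59255; dN/dt = 0.36 × 3280 × 0.59255 = 699.68.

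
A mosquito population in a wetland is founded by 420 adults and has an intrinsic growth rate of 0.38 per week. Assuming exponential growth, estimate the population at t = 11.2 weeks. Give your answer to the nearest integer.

29621 adults

N(t) = N₀·e^(rt) = 420 × e^(0.38×11.2) = 420 × e^4.256.
e^4.256 ≈ 70.527, so N ≈ 420 × 70.527 = 29621.5.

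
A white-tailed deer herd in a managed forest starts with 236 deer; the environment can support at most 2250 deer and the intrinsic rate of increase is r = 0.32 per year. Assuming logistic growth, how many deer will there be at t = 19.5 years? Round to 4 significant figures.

A = (K − N₀)/N₀ = (2250 − 236)/236 = 8.5339.
N(t) = K/(1 + A·e^(−rt)) = 2250/(1 + 8.5339×e^(−0.32×19.5)).
e^(−6.24) = 0.0019499; denominator = 1 + 8.5339×0.0019499 = 1.0166.
N = 2250/1.0166 = 2213.17.

2213 deer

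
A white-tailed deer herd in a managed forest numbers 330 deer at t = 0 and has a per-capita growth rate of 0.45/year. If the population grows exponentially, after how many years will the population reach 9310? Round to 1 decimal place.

7.4 years

Set N₀·e^(rt) = 9310: e^(0.45·t) = 9310/330 = 28.212.
0.45·t = ln(28.212) = 3.3398, so t = 3.3398/0.45 = 7.4217.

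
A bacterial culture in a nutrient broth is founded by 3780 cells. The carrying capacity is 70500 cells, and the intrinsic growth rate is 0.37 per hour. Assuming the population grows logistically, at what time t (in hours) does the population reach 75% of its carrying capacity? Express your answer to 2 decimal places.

10.73 hours

A = (K − N₀)/N₀ = (70500 − 3780)/3780 = 17.651.
Solve 70500/(1 + 17.651·e^(−0.37t)) = 52875: 1 + 17.651·e^(−0.37t) = 1.3333, so e^(−0.37t) = 0.0188849.
−0.37·t = ln(0.0188849) = -3.9694, so t = 3.9694/0.37 = 10.728.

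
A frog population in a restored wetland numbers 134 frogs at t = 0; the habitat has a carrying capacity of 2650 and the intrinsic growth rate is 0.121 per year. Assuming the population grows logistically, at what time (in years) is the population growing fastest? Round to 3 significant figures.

24.2 years

Logistic growth is fastest at N = K/2 = 1325.
A = (K − N₀)/N₀ = 18.776. Set K/(1 + A·e^(−rt)) = K/2 → A·e^(−rt) = 1.
e^(−0.121t) = 1/18.776 = 0.0532591, so t = ln(18.776)/0.121 = 2.9326/0.121 = 24.236.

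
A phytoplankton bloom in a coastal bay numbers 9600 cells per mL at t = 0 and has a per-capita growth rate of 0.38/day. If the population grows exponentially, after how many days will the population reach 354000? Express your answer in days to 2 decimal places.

Set N₀·e^(rt) = 354000: e^(0.38·t) = 354000/9600 = 36.875.
0.38·t = ln(36.875) = 3.6075, so t = 3.6075/0.38 = 9.4935.

9.49 days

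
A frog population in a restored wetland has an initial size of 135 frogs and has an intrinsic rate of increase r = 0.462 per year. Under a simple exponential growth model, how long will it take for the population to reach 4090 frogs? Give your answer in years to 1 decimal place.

Set N₀·e^(rt) = 4090: e^(0.462·t) = 4090/135 = 30.296.
0.462·t = ln(30.296) = 3.411, so t = 3.411/0.462 = 7.3832.

7.4 years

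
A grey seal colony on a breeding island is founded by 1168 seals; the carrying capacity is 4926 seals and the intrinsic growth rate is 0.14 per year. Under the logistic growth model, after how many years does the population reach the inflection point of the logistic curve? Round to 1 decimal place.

8.3 years

Logistic growth is fastest at N = K/2 = 2463.
A = (K − N₀)/N₀ = 3.2175. Set K/(1 + A·e^(−rt)) = K/2 → A·e^(−rt) = 1.
e^(−0.14t) = 1/3.2175 = 0.310804, so t = ln(3.2175)/0.14 = 1.1686/0.14 = 8.3471.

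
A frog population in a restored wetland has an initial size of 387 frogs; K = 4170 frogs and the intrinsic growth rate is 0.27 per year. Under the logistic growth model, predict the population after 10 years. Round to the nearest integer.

2517 frogs

A = (K − N₀)/N₀ = (4170 − 387)/387 = 9.7752.
N(t) = K/(1 + A·e^(−rt)) = 4170/(1 + 9.7752×e^(−0.27×10)).
e^(−2.7) = 0.067206; denominator = 1 + 9.7752×0.067206 = 1.6569.
N = 4170/1.6569 = 2516.68.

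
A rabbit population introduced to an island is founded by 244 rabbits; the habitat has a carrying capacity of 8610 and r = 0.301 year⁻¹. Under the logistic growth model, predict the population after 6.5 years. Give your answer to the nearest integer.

1473 rabbits

A = (K − N₀)/N₀ = (8610 − 244)/244 = 34.287.
N(t) = K/(1 + A·e^(−rt)) = 8610/(1 + 34.287×e^(−0.301×6.5)).
e^(−1.956) = 0.14135; denominator = 1 + 34.287×0.14135 = 5.8465.
N = 8610/5.8465 = 1472.67.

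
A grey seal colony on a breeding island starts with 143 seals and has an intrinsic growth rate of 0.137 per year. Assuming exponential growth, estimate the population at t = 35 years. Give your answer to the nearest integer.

17289 seals

N(t) = N₀·e^(rt) = 143 × e^(0.137×35) = 143 × e^4.795.
e^4.795 ≈ 120.9, so N ≈ 143 × 120.9 = 17289.3.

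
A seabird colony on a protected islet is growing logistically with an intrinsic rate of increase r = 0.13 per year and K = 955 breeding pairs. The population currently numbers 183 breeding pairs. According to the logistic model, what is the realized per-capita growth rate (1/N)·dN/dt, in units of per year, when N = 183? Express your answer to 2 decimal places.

0.11 per year

(1/N)·dN/dt = r(1 − N/K) = 0.13 × (1 − 183/955).
= 0.13 × 0.80838 = 0.10509.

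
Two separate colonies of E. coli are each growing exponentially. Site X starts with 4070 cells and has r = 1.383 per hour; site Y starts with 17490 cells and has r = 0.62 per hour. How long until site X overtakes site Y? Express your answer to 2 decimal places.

1.91 hours

Set 4070·e^(1.383t) = 17490·e^(0.62t).
e^((1.383 − 0.62)t) = 17490/4070 → e^(0.763·t) = 4.2973.
0.763·t = ln(4.2973) = 1.458, so t = 1.458/0.763 = 1.9109.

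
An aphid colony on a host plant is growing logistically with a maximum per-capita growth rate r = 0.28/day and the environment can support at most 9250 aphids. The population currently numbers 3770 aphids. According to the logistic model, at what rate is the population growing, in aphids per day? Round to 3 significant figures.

625 aphids per day

dN/dt = rN(1 − N/K) = 0.28 × 3770 × (1 − 3770/9250).
1 − 3770/9250 = 0.59243; dN/dt = 0.28 × 3770 × 0.59243 = 625.37.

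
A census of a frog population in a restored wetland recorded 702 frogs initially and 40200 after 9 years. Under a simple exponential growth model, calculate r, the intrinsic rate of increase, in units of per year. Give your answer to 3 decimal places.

0.450 per year

From N(t) = N₀·e^(rt): e^(r·9) = 40200/702 = 57.265.
r·9 = ln(57.265) = 4.0477, so r = 4.0477/9 = 0.44974.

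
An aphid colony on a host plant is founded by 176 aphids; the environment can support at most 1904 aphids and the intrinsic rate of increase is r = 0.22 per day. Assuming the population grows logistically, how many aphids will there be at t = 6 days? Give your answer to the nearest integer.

A = (K − N₀)/N₀ = (1904 − 176)/176 = 9.8182.
N(t) = K/(1 + A·e^(−rt)) = 1904/(1 + 9.8182×e^(−0.22×6)).
e^(−1.32) = 0.26714; denominator = 1 + 9.8182×0.26714 = 3.6228.
N = 1904/3.6228 = 525.563.

526 aphids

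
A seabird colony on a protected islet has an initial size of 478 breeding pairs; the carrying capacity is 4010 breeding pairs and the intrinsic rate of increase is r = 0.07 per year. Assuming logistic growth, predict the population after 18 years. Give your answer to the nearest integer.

1295 breeding pairs

A = (K − N₀)/N₀ = (4010 − 478)/478 = 7.3891.
N(t) = K/(1 + A·e^(−rt)) = 4010/(1 + 7.3891×e^(−0.07×18)).
e^(−1.26) = 0.28365; denominator = 1 + 7.3891×0.28365 = 3.096.
N = 4010/3.096 = 1295.24.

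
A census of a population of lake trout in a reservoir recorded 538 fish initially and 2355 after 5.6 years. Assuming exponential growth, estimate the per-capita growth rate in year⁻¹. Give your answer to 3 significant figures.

From N(t) = N₀·e^(rt): e^(r·5.6) = 2355/538 = 4.3773.
r·5.6 = ln(4.3773) = 1.4764, so r = 1.4764/5.6 = 0.26365.

0.264 per year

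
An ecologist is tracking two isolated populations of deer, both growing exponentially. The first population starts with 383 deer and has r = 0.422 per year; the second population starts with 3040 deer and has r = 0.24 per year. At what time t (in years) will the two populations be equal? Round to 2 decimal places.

Set 383·e^(0.422t) = 3040·e^(0.24t).
e^((0.422 − 0.24)t) = 3040/383 → e^(0.182·t) = 7.9373.
0.182·t = ln(7.9373) = 2.0716, so t = 2.0716/0.182 = 11.382.

11.38 years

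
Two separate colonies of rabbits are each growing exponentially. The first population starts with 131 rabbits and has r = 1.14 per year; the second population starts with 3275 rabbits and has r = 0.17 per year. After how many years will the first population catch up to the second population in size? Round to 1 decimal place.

Set 131·e^(1.14t) = 3275·e^(0.17t).
e^((1.14 − 0.17)t) = 3275/131 → e^(0.97·t) = 25.
0.97·t = ln(25) = 3.2189, so t = 3.2189/0.97 = 3.3184.

3.3 years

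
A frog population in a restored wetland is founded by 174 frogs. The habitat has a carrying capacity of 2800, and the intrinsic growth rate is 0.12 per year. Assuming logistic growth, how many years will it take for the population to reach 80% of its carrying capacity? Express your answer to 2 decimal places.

34.17 years

A = (K − N₀)/N₀ = (2800 − 174)/174 = 15.092.
Solve 2800/(1 + 15.092·e^(−0.12t)) = 2240: 1 + 15.092·e^(−0.12t) = 1.25, so e^(−0.12t) = 0.0165651.
−0.12·t = ln(0.0165651) = -4.1005, so t = 4.1005/0.12 = 34.17.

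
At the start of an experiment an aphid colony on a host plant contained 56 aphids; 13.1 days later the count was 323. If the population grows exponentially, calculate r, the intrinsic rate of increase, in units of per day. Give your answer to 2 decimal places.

From N(t) = N₀·e^(rt): e^(r·13.1) = 323/56 = 5.7679.
r·13.1 = ln(5.7679) = 1.7523, so r = 1.7523/13.1 = 0.13376.

0.13 per day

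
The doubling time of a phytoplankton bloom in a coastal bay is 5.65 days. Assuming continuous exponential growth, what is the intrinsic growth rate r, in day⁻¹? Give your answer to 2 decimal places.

0.12 per day

r = ln(2)/t_d = 0.6931/5.65 = 0.12268.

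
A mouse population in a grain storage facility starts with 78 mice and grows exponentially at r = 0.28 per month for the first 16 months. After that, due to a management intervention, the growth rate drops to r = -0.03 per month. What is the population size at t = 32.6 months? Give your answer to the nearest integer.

Phase 1: N(16) = 78·e^(0.28×16) = 78·e^4.48 = 6882.3.
Phase 2 runs for 32.6 − 16 = 16.6 months at r = -0.03.
N(32.6) = 6882.3·e^(-0.03×16.6) = 6882.3·e^-0.498 = 4182.69.

4183 mice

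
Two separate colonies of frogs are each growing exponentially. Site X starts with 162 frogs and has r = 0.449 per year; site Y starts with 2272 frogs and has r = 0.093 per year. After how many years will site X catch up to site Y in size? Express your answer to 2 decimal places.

Set 162·e^(0.449t) = 2272·e^(0.093t).
e^((0.449 − 0.093)t) = 2272/162 → e^(0.356·t) = 14.025.
0.356·t = ln(14.025) = 2.6408, so t = 2.6408/0.356 = 7.418.

7.42 years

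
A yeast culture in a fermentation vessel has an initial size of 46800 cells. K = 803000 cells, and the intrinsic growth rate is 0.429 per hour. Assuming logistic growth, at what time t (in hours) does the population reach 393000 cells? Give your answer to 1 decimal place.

A = (K − N₀)/N₀ = (803000 − 46800)/46800 = 16.158.
Solve 803000/(1 + 16.158·e^(−0.429t)) = 393000: 1 + 16.158·e^(−0.429t) = 2.0433, so e^(−0.429t) = 0.0645655.
−0.429·t = ln(0.0645655) = -2.7401, so t = 2.7401/0.429 = 6.3871.

6.4 hours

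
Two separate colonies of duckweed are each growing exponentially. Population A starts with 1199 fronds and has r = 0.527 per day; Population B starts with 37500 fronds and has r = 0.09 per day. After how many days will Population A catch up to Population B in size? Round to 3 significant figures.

Set 1199·e^(0.527t) = 37500·e^(0.09t).
e^((0.527 − 0.09)t) = 37500/1199 → e^(0.437·t) = 31.276.
0.437·t = ln(31.276) = 3.4429, so t = 3.4429/0.437 = 7.8784.

7.88 days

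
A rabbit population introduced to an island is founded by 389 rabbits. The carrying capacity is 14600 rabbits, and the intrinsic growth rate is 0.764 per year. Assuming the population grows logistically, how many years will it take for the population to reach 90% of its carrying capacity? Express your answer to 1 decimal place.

7.6 years

A = (K − N₀)/N₀ = (14600 − 389)/389 = 36.532.
Solve 14600/(1 + 36.532·e^(−0.764t)) = 13140: 1 + 36.532·e^(−0.764t) = 1.1111, so e^(−0.764t) = 0.00304146.
−0.764·t = ln(0.00304146) = -5.7954, so t = 5.7954/0.764 = 7.5856.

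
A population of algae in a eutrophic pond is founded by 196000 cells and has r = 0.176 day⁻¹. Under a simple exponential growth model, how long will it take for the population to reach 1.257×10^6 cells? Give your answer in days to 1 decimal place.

10.6 days

Set N₀·e^(rt) = 1.257×10^6: e^(0.176·t) = 1.257×10^6/196000 = 6.4133.
0.176·t = ln(6.4133) = 1.8584, so t = 1.8584/0.176 = 10.559.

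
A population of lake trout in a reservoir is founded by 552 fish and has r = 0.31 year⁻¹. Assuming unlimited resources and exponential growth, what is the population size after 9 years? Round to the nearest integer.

8987 fish

N(t) = N₀·e^(rt) = 552 × e^(0.31×9) = 552 × e^2.79.
e^2.79 ≈ 16.281, so N ≈ 552 × 16.281 = 8987.12.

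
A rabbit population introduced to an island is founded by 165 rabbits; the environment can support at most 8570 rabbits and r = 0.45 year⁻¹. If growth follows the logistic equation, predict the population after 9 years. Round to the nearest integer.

A = (K − N₀)/N₀ = (8570 − 165)/165 = 50.939.
N(t) = K/(1 + A·e^(−rt)) = 8570/(1 + 50.939×e^(−0.45×9)).
e^(−4.05) = 0.017422; denominator = 1 + 50.939×0.017422 = 1.8875.
N = 8570/1.8875 = 4540.43.

4540 rabbits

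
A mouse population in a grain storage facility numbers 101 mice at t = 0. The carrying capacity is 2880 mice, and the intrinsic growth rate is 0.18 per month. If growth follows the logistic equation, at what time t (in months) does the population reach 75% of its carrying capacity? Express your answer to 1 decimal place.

24.5 months

A = (K − N₀)/N₀ = (2880 − 101)/101 = 27.515.
Solve 2880/(1 + 27.515·e^(−0.18t)) = 2160: 1 + 27.515·e^(−0.18t) = 1.3333, so e^(−0.18t) = 0.0121147.
−0.18·t = ln(0.0121147) = -4.4133, so t = 4.4133/0.18 = 24.519.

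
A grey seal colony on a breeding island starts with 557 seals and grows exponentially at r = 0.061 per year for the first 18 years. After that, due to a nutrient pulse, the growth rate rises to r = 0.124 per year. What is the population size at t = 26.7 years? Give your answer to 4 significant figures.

4912 seals

Phase 1: N(18) = 557·e^(0.061×18) = 557·e^1.098 = 1669.98.
Phase 2 runs for 26.7 − 18 = 8.7 years at r = 0.124.
N(26.7) = 1669.98·e^(0.124×8.7) = 1669.98·e^1.079 = 4911.65.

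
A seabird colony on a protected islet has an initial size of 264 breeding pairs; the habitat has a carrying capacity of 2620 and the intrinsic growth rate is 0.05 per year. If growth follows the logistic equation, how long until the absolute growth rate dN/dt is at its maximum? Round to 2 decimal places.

Logistic growth is fastest at N = K/2 = 1310.
A = (K − N₀)/N₀ = 8.9242. Set K/(1 + A·e^(−rt)) = K/2 → A·e^(−rt) = 1.
e^(−0.05t) = 1/8.9242 = 0.112054, so t = ln(8.9242)/0.05 = 2.1888/0.05 = 43.775.

43.78 years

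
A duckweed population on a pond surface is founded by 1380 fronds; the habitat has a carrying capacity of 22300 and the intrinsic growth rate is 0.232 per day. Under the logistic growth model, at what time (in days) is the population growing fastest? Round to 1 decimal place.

Logistic growth is fastest at N = K/2 = 11150.
A = (K − N₀)/N₀ = 15.159. Set K/(1 + A·e^(−rt)) = K/2 → A·e^(−rt) = 1.
e^(−0.232t) = 1/15.159 = 0.0659656, so t = ln(15.159)/0.232 = 2.7186/0.232 = 11.718.

11.7 days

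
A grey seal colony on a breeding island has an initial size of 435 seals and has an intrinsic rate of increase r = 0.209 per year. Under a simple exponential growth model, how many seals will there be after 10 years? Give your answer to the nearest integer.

3517 seals

N(t) = N₀·e^(rt) = 435 × e^(0.209×10) = 435 × e^2.09.
e^2.09 ≈ 8.0849, so N ≈ 435 × 8.0849 = 3516.94.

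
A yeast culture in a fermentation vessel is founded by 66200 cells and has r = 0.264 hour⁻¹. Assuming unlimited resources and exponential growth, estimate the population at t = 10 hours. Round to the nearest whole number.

927674 cells

N(t) = N₀·e^(rt) = 66200 × e^(0.264×10) = 66200 × e^2.64.
e^2.64 ≈ 14.013, so N ≈ 66200 × 14.013 = 927674.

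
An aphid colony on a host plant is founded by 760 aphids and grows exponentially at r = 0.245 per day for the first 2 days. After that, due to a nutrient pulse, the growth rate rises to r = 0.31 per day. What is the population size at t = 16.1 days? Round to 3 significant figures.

98200 aphids

Phase 1: N(2) = 760·e^(0.245×2) = 760·e^0.49 = 1240.56.
Phase 2 runs for 16.1 − 2 = 14.1 days at r = 0.31.
N(16.1) = 1240.56·e^(0.31×14.1) = 1240.56·e^4.371 = 98156.5.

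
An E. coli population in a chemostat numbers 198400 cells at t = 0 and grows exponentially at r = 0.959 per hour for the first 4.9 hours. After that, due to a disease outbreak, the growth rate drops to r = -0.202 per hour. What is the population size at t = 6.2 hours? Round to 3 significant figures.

Phase 1: N(4.9) = 198400·e^(0.959×4.9) = 198400·e^4.699 = 2.17939×10^7.
Phase 2 runs for 6.2 − 4.9 = 1.3 hours at r = -0.202.
N(6.2) = 2.17939×10^7·e^(-0.202×1.3) = 2.17939×10^7·e^-0.2626 = 1.676058×10^7.

16800000 cells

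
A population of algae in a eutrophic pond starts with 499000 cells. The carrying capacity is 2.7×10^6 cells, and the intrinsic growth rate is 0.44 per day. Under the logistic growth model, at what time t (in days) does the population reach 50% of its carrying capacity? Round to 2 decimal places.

3.37 days

A = (K − N₀)/N₀ = (2.7×10^6 − 499000)/499000 = 4.4108.
Solve 2.7×10^6/(1 + 4.4108·e^(−0.44t)) = 1.35×10^6: 1 + 4.4108·e^(−0.44t) = 2, so e^(−0.44t) = 0.226715.
−0.44·t = ln(0.226715) = -1.4841, so t = 1.4841/0.44 = 3.3729.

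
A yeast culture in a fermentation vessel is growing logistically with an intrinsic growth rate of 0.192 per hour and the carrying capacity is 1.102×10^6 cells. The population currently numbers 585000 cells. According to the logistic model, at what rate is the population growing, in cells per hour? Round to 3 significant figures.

dN/dt = rN(1 − N/K) = 0.192 × 585000 × (1 − 585000/1.102×10^6).
1 − 585000/1.102×10^6 = 0.46915; dN/dt = 0.192 × 585000 × 0.46915 = 52695.

52700 cells per hour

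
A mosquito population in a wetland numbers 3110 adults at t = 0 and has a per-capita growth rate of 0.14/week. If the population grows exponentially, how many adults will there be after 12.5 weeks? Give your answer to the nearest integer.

N(t) = N₀·e^(rt) = 3110 × e^(0.14×12.5) = 3110 × e^1.75.
e^1.75 ≈ 5.7546, so N ≈ 3110 × 5.7546 = 17896.8.

17897 adults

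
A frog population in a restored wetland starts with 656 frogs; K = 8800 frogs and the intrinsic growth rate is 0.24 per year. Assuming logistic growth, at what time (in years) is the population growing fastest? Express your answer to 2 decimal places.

10.50 years

Logistic growth is fastest at N = K/2 = 4400.
A = (K − N₀)/N₀ = 12.415. Set K/(1 + A·e^(−rt)) = K/2 → A·e^(−rt) = 1.
e^(−0.24t) = 1/12.415 = 0.0805501, so t = ln(12.415)/0.24 = 2.5189/0.24 = 10.495.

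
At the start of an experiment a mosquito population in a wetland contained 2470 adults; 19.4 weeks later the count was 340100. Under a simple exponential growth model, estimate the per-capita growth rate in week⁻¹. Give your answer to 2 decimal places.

0.25 per week

From N(t) = N₀·e^(rt): e^(r·19.4) = 340100/2470 = 137.69.
r·19.4 = ln(137.69) = 4.925, so r = 4.925/19.4 = 0.25387.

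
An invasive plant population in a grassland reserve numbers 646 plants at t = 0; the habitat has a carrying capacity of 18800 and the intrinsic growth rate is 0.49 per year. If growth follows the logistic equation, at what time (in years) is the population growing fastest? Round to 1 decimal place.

Logistic growth is fastest at N = K/2 = 9400.
A = (K − N₀)/N₀ = 28.102. Set K/(1 + A·e^(−rt)) = K/2 → A·e^(−rt) = 1.
e^(−0.49t) = 1/28.102 = 0.0355844, so t = ln(28.102)/0.49 = 3.3358/0.49 = 6.8079.

6.8 years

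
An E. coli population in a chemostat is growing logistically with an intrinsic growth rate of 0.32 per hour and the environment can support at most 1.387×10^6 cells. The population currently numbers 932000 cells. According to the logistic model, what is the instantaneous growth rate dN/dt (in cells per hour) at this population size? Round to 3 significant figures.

97800 cells per hour

dN/dt = rN(1 − N/K) = 0.32 × 932000 × (1 − 932000/1.387×10^6).
1 − 932000/1.387×10^6 = 0.32805; dN/dt = 0.32 × 932000 × 0.32805 = 97836.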